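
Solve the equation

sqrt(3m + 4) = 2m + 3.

m = -1.25 or m = -1

Square both sides: 3m + 4 = (2m + 3)^2.
Expand and rearrange: 4m^2 + 9m + 5 = 0.
Solving gives m = -1 or m = -1.25.
Check each candidate in the original equation:
  m = -1: sqrt(1) = 1, while 2m + 3 = 1 — valid.
  m = -1.25: sqrt(0.25) = 0.5, while 2m + 3 = 0.5 — valid.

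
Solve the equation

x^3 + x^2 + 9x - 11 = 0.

Possible rational roots are divisors of -11. Testing x = 1 gives 0, so (x - 1) is a factor.
Divide: x^3 + x^2 + 9x - 11 = (x - 1)(x^2 + 2x + 11).
The quadratic x^2 + 2x + 11 has discriminant -40 < 0, so no further real roots.

x = 1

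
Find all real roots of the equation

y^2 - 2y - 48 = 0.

Factor: (y - 8)(y + 6) = 0.
So y = 8 or y = -6.

y = -6 or y = 8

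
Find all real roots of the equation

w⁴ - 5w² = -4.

w = -2 or w = -1 or w = 1 or w = 2

Let u = w². The equation becomes u² - 5u + 4 = 0.
Factor: (u - 4)(u - 1) = 0, so u = 4 or u = 1.
w² = 4 gives w = ±2.
w² = 1 gives w = ±1.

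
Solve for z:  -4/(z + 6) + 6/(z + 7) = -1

z = -10 or z = -5

Multiply both sides by (z + 6)(z + 7):
-4(z + 7) + 6(z + 6) = -(z + 6)(z + 7).
Expand and collect terms: -z^2 - 15z - 50 = 0.
Factor or apply the quadratic formula: z = -10 or z = -5.
Neither value makes a denominator zero (z != -6, z != -7), so both are valid.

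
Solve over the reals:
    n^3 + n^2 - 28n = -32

Rearrange: n^3 + n^2 - 28n + 32 = 0.
Possible rational roots are divisors of 32. Testing n = 4 gives 0, so (n - 4) is a factor.
Divide: n^3 + n^2 - 28n + 32 = (n - 4)(n^2 + 5n - 8).
Apply the quadratic formula to n^2 + 5n - 8 = 0: n = (-5 +/- sqrt(57))/2, i.e. n ~= 1.2749 or n ~= -6.2749.

n = -6.2749 or n = 1.2749 or n = 4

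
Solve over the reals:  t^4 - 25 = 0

t = -2.2361 or t = 2.2361

Let u = t^2. The equation becomes u^2 - 25 = 0.
Factor: (u - 5)(u + 5) = 0, so u = 5 or u = -5.
t^2 = 5 gives t = +/-sqrt(5) ~= +/-2.2361.
t^2 = -5 < 0 has no real solution.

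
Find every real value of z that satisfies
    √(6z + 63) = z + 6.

Square both sides: 6z + 63 = (z + 6)².
Expand and rearrange: z² + 6z - 27 = 0.
Solving gives z = 3 or z = -9.
Check each candidate in the original equation:
  z = 3: √(81) = 9, while z + 6 = 9 — valid.
  z = -9: √(9) = 3, while z + 6 = -3 — extraneous.

z = 3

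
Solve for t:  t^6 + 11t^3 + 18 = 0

Let u = t^3. The equation becomes u^2 + 11u + 18 = 0.
Factor: (u + 2)(u + 9) = 0, so u = -2 or u = -9.
t^3 = -2 gives t = -(2)^(1/3) ~= -1.2599.
t^3 = -9 gives t = -(9)^(1/3) ~= -2.0801.

t = -2.0801 or t = -1.2599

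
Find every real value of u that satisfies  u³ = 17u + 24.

u = -3 or u = -1.7016 or u = 4.7016

Rearrange: u³ - 17u - 24 = 0.
Possible rational roots are divisors of -24. Testing u = -3 gives 0, so (u + 3) is a factor.
Divide: u³ - 17u - 24 = (u + 3)(u² - 3u - 8).
Apply the quadratic formula to u² - 3u - 8 = 0: u = (3 ± √41)/2, i.e. u ≈ 4.7016 or u ≈ -1.7016.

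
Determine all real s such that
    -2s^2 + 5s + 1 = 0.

s = -0.1861 or s = 2.6861

Discriminant: (5)^2 - 4*(-2)*1 = 33.
Quadratic formula: s = (-5 +/- sqrt(33)) / (-4).
So s = 5/4 - sqrt(33)/4 ~= -0.1861 or s = 5/4 + sqrt(33)/4 ~= 2.6861.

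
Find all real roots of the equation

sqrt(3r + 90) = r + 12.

r = -3

Square both sides: 3r + 90 = (r + 12)^2.
Expand and rearrange: r^2 + 21r + 54 = 0.
Solving gives r = -3 or r = -18.
Check each candidate in the original equation:
  r = -3: sqrt(81) = 9, while r + 12 = 9 — valid.
  r = -18: sqrt(36) = 6, while r + 12 = -6 — extraneous.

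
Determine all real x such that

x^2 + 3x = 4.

Bring every term to one side: x^2 + 3x - 4 = 0.
Factor: (x + 4)(x - 1) = 0.
So x = -4 or x = 1.

x = -4 or x = 1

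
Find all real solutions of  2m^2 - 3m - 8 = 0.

m = -1.386 or m = 2.886

Discriminant: (-3)^2 - 4*2*(-8) = 73.
Quadratic formula: m = (3 +/- sqrt(73)) / 4.
So m = 3/4 + sqrt(73)/4 ~= 2.886 or m = 3/4 - sqrt(73)/4 ~= -1.386.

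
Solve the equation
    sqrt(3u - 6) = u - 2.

u = 2 or u = 5

Square both sides: 3u - 6 = (u - 2)^2.
Expand and rearrange: u^2 - 7u + 10 = 0.
Solving gives u = 5 or u = 2.
Check each candidate in the original equation:
  u = 5: sqrt(9) = 3, while u - 2 = 3 — valid.
  u = 2: sqrt(0) = 0, while u - 2 = 0 — valid.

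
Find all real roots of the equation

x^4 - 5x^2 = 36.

Let u = x^2. The equation becomes u^2 - 5u - 36 = 0.
Factor: (u + 4)(u - 9) = 0, so u = -4 or u = 9.
x^2 = -4 < 0 has no real solution.
x^2 = 9 gives x = +/-3.

x = -3 or x = 3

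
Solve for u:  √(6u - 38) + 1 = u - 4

Isolate the radical: √(6u - 38) = u - 5.
Square both sides: 6u - 38 = (u - 5)².
Expand and rearrange: u² - 16u + 63 = 0.
Solving gives u = 9 or u = 7.
Check each candidate in the original equation:
  u = 9: √(16) = 4, while u - 5 = 4 — valid.
  u = 7: √(4) = 2, while u - 5 = 2 — valid.

u = 7 or u = 9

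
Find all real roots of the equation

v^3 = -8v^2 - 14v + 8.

Rearrange: v^3 + 8v^2 + 14v - 8 = 0.
Possible rational roots are divisors of -8. Testing v = -4 gives 0, so (v + 4) is a factor.
Divide: v^3 + 8v^2 + 14v - 8 = (v + 4)(v^2 + 4v - 2).
Apply the quadratic formula to v^2 + 4v - 2 = 0: v = (-4 +/- sqrt(24))/2, i.e. v ~= 0.4495 or v ~= -4.4495.

v = -4.4495 or v = -4 or v = 0.4495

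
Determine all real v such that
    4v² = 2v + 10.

v = -1.3508 or v = 1.8508

Rearrange to standard form: 4v² - 2v - 10 = 0.
Discriminant: (-2)² − 4·4·(-10) = 164.
Quadratic formula: v = (2 ± √164) / 8.
So v = 1/4 + √(41)/4 ≈ 1.8508 or v = 1/4 - √(41)/4 ≈ -1.3508.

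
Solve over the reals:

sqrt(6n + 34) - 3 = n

n = 5

Isolate the radical: sqrt(6n + 34) = n + 3.
Square both sides: 6n + 34 = (n + 3)^2.
Expand and rearrange: n^2 - 25 = 0.
Solving gives n = 5 or n = -5.
Check each candidate in the original equation:
  n = 5: sqrt(64) = 8, while n + 3 = 8 — valid.
  n = -5: sqrt(4) = 2, while n + 3 = -2 — extraneous.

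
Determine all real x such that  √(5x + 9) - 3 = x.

Isolate the radical: √(5x + 9) = x + 3.
Square both sides: 5x + 9 = (x + 3)².
Expand and rearrange: x² + x = 0.
Solving gives x = 0 or x = -1.
Check each candidate in the original equation:
  x = 0: √(9) = 3, while x + 3 = 3 — valid.
  x = -1: √(4) = 2, while x + 3 = 2 — valid.

x = -1 or x = 0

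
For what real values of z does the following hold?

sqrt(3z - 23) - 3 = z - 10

Isolate the radical: sqrt(3z - 23) = z - 7.
Square both sides: 3z - 23 = (z - 7)^2.
Expand and rearrange: z^2 - 17z + 72 = 0.
Solving gives z = 9 or z = 8.
Check each candidate in the original equation:
  z = 9: sqrt(4) = 2, while z - 7 = 2 — valid.
  z = 8: sqrt(1) = 1, while z - 7 = 1 — valid.

z = 8 or z = 9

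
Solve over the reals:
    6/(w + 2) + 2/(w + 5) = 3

w = -4.6218 or w = 0.2885

Multiply both sides by (w + 2)(w + 5):
6(w + 5) + 2(w + 2) = 3(w + 2)(w + 5).
Expand and collect terms: 3w² + 13w - 4 = 0.
By the quadratic formula, w = (-13 ± √217) / 6, so w ≈ 0.2885 or w ≈ -4.6218.
Neither value makes a denominator zero (w ≠ -2, w ≠ -5), so both are valid.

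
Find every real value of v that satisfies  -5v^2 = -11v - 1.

v = -0.0874 or v = 2.2874

Rearrange to standard form: -5v^2 + 11v + 1 = 0.
Discriminant: (11)^2 - 4*(-5)*1 = 141.
Quadratic formula: v = (-11 +/- sqrt(141)) / (-10).
So v = 11/10 - sqrt(141)/10 ~= -0.0874 or v = 11/10 + sqrt(141)/10 ~= 2.2874.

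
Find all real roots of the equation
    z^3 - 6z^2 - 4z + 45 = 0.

z = -2.5414 or z = 3.5414 or z = 5

Possible rational roots are divisors of 45. Testing z = 5 gives 0, so (z - 5) is a factor.
Divide: z^3 - 6z^2 - 4z + 45 = (z - 5)(z^2 - z - 9).
Apply the quadratic formula to z^2 - z - 9 = 0: z = (1 +/- sqrt(37))/2, i.e. z ~= 3.5414 or z ~= -2.5414.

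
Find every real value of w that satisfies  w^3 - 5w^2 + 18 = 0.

w = -1.6458 or w = 3 or w = 3.6458

Possible rational roots are divisors of 18. Testing w = 3 gives 0, so (w - 3) is a factor.
Divide: w^3 - 5w^2 + 18 = (w - 3)(w^2 - 2w - 6).
Apply the quadratic formula to w^2 - 2w - 6 = 0: w = (2 +/- sqrt(28))/2, i.e. w ~= 3.6458 or w ~= -1.6458.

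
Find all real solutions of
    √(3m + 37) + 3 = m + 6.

Isolate the radical: √(3m + 37) = m + 3.
Square both sides: 3m + 37 = (m + 3)².
Expand and rearrange: m² + 3m - 28 = 0.
Solving gives m = 4 or m = -7.
Check each candidate in the original equation:
  m = 4: √(49) = 7, while m + 3 = 7 — valid.
  m = -7: √(16) = 4, while m + 3 = -4 — extraneous.

m = 4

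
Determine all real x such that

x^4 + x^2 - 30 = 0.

Let u = x^2. The equation becomes u^2 + u - 30 = 0.
Factor: (u - 5)(u + 6) = 0, so u = 5 or u = -6.
x^2 = 5 gives x = +/-sqrt(5) ~= +/-2.2361.
x^2 = -6 < 0 has no real solution.

x = -2.2361 or x = 2.2361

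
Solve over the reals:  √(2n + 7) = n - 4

Square both sides: 2n + 7 = (n - 4)².
Expand and rearrange: n² - 10n + 9 = 0.
Solving gives n = 9 or n = 1.
Check each candidate in the original equation:
  n = 9: √(25) = 5, while n - 4 = 5 — valid.
  n = 1: √(9) = 3, while n - 4 = -3 — extraneous.

n = 9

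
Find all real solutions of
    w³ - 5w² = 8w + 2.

Rearrange: w³ - 5w² - 8w - 2 = 0.
Possible rational roots are divisors of -2. Testing w = -1 gives 0, so (w + 1) is a factor.
Divide: w³ - 5w² - 8w - 2 = (w + 1)(w² - 6w - 2).
Apply the quadratic formula to w² - 6w - 2 = 0: w = (6 ± √44)/2, i.e. w ≈ 6.3166 or w ≈ -0.3166.

w = -1 or w = -0.3166 or w = 6.3166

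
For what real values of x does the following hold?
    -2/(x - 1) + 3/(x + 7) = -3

x = -7.9305 or x = 1.5972

Multiply both sides by (x - 1)(x + 7):
-2(x + 7) + 3(x - 1) = -3(x - 1)(x + 7).
Expand and collect terms: -3x^2 - 19x + 38 = 0.
By the quadratic formula, x = (19 +/- sqrt(817)) / -6, so x ~= -7.9305 or x ~= 1.5972.
Neither value makes a denominator zero (x != 1, x != -7), so both are valid.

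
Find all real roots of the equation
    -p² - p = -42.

Bring every term to one side: -p² - p + 42 = 0.
Factor: -1(p - 6)(p + 7) = 0.
So p = 6 or p = -7.

p = -7 or p = 6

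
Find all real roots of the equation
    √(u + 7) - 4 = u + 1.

u = -3

Isolate the radical: √(u + 7) = u + 5.
Square both sides: u + 7 = (u + 5)².
Expand and rearrange: u² + 9u + 18 = 0.
Solving gives u = -3 or u = -6.
Check each candidate in the original equation:
  u = -3: √(4) = 2, while u + 5 = 2 — valid.
  u = -6: √(1) = 1, while u + 5 = -1 — extraneous.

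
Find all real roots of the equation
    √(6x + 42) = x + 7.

x = -7 or x = -1

Square both sides: 6x + 42 = (x + 7)².
Expand and rearrange: x² + 8x + 7 = 0.
Solving gives x = -1 or x = -7.
Check each candidate in the original equation:
  x = -1: √(36) = 6, while x + 7 = 6 — valid.
  x = -7: √(0) = 0, while x + 7 = 0 — valid.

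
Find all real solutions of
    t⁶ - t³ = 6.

Let u = t³. The equation becomes u² - u - 6 = 0.
Factor: (u + 2)(u - 3) = 0, so u = -2 or u = 3.
t³ = -2 gives t = -∛(2) ≈ -1.2599.
t³ = 3 gives t = ∛(3) ≈ 1.4422.

t = -1.2599 or t = 1.4422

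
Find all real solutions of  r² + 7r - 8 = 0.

Factor: (r - 1)(r + 8) = 0.
So r = 1 or r = -8.

r = -8 or r = 1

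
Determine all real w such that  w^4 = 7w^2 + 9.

w = -2.8478 or w = 2.8478

Let u = w^2. The equation becomes u^2 - 7u - 9 = 0.
By the quadratic formula, u = 7/2 + sqrt(85)/2 or u = 7/2 - sqrt(85)/2.
w^2 = 7/2 + sqrt(85)/2 gives w = +/-sqrt(7/2 + sqrt(85)/2) ~= +/-2.8478.
w^2 = 7/2 - sqrt(85)/2 < 0 has no real solution.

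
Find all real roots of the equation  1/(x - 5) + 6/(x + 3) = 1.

Multiply both sides by (x - 5)(x + 3):
(x + 3) + 6(x - 5) = (x - 5)(x + 3).
Expand and collect terms: x^2 - 9x + 12 = 0.
By the quadratic formula, x = (9 +/- sqrt(33)) / 2, so x ~= 7.3723 or x ~= 1.6277.
Neither value makes a denominator zero (x != 5, x != -3), so both are valid.

x = 1.6277 or x = 7.3723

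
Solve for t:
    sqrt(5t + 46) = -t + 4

Square both sides: 5t + 46 = (-t + 4)^2.
Expand and rearrange: t^2 - 13t - 30 = 0.
Solving gives t = 15 or t = -2.
Check each candidate in the original equation:
  t = 15: sqrt(121) = 11, while -t + 4 = -11 — extraneous.
  t = -2: sqrt(36) = 6, while -t + 4 = 6 — valid.

t = -2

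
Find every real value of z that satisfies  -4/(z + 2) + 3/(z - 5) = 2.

Multiply both sides by (z + 2)(z - 5):
-4(z - 5) + 3(z + 2) = 2(z + 2)(z - 5).
Expand and collect terms: 2z^2 - 5z - 46 = 0.
By the quadratic formula, z = (5 +/- sqrt(393)) / 4, so z ~= 6.2061 or z ~= -3.7061.
Neither value makes a denominator zero (z != -2, z != 5), so both are valid.

z = -3.7061 or z = 6.2061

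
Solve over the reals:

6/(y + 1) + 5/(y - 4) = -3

Multiply both sides by (y + 1)(y - 4):
6(y - 4) + 5(y + 1) = -3(y + 1)(y - 4).
Expand and collect terms: -3y² - 2y + 31 = 0.
By the quadratic formula, y = (2 ± √376) / -6, so y ≈ -3.5651 or y ≈ 2.8985.
Neither value makes a denominator zero (y ≠ -1, y ≠ 4), so both are valid.

y = -3.5651 or y = 2.8985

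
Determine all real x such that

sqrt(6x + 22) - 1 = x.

Isolate the radical: sqrt(6x + 22) = x + 1.
Square both sides: 6x + 22 = (x + 1)^2.
Expand and rearrange: x^2 - 4x - 21 = 0.
Solving gives x = 7 or x = -3.
Check each candidate in the original equation:
  x = 7: sqrt(64) = 8, while x + 1 = 8 — valid.
  x = -3: sqrt(4) = 2, while x + 1 = -2 — extraneous.

x = 7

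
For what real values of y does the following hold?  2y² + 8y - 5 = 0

Discriminant: (8)² − 4·2·(-5) = 104.
Quadratic formula: y = (-8 ± √104) / 4.
So y = -2 + √(26)/2 ≈ 0.5495 or y = -√(26)/2 - 2 ≈ -4.5495.

y = -4.5495 or y = 0.5495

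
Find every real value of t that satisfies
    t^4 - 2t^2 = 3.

Let u = t^2. The equation becomes u^2 - 2u - 3 = 0.
Factor: (u + 1)(u - 3) = 0, so u = -1 or u = 3.
t^2 = -1 < 0 has no real solution.
t^2 = 3 gives t = +/-sqrt(3) ~= +/-1.7321.

t = -1.7321 or t = 1.7321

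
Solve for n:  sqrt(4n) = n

Square both sides: 4n = (n)^2.
Expand and rearrange: n^2 - 4n = 0.
Solving gives n = 4 or n = 0.
Check each candidate in the original equation:
  n = 4: sqrt(16) = 4, while n = 4 — valid.
  n = 0: sqrt(0) = 0, while n = 0 — valid.

n = 0 or n = 4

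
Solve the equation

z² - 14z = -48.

Bring every term to one side: z² - 14z + 48 = 0.
Factor: (z - 8)(z - 6) = 0.
So z = 8 or z = 6.

z = 6 or z = 8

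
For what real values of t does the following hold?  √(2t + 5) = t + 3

t = -2

Square both sides: 2t + 5 = (t + 3)².
Expand and rearrange: t² + 4t + 4 = 0.
This gives the repeated root t = -2.
Check in the original equation:
  t = -2: √(1) = 1, while t + 3 = 1 — valid.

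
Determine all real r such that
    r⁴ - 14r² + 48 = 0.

r = -2.8284 or r = -2.4495 or r = 2.4495 or r = 2.8284

Let u = r². The equation becomes u² - 14u + 48 = 0.
Factor: (u - 8)(u - 6) = 0, so u = 8 or u = 6.
r² = 8 gives r = ±2·√(2) ≈ ±2.8284.
r² = 6 gives r = ±√(6) ≈ ±2.4495.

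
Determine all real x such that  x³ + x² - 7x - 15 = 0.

Possible rational roots are divisors of -15. Testing x = 3 gives 0, so (x - 3) is a factor.
Divide: x³ + x² - 7x - 15 = (x - 3)(x² + 4x + 5).
The quadratic x² + 4x + 5 has discriminant -4 < 0, so no further real roots.

x = 3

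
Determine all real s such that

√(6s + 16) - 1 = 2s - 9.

Isolate the radical: √(6s + 16) = 2s - 8.
Square both sides: 6s + 16 = (2s - 8)².
Expand and rearrange: 4s² - 38s + 48 = 0.
Solving gives s = 8 or s = 1.5.
Check each candidate in the original equation:
  s = 8: √(64) = 8, while 2s - 8 = 8 — valid.
  s = 1.5: √(25) = 5, while 2s - 8 = -5 — extraneous.

s = 8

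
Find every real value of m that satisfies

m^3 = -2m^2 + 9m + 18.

m = -3 or m = -2 or m = 3

Rearrange: m^3 + 2m^2 - 9m - 18 = 0.
Possible rational roots are divisors of -18. Testing m = -2 gives 0, so (m + 2) is a factor.
Divide: m^3 + 2m^2 - 9m - 18 = (m + 2)(m^2 - 9).
Factor the quadratic: m = 3 or m = -3.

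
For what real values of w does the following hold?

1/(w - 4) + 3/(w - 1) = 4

w = 1.6771 or w = 4.3229

Multiply both sides by (w - 4)(w - 1):
(w - 1) + 3(w - 4) = 4(w - 4)(w - 1).
Expand and collect terms: 4w² - 24w + 29 = 0.
By the quadratic formula, w = (24 ± √112) / 8, so w ≈ 4.3229 or w ≈ 1.6771.
Neither value makes a denominator zero (w ≠ 4, w ≠ 1), so both are valid.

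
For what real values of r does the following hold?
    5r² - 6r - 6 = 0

Discriminant: (-6)² − 4·5·(-6) = 156.
Quadratic formula: r = (6 ± √156) / 10.
So r = 3/5 + √(39)/5 ≈ 1.849 or r = 3/5 - √(39)/5 ≈ -0.649.

r = -0.649 or r = 1.849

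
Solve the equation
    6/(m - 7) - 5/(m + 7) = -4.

m = -5.5808 or m = 5.3308

Multiply both sides by (m - 7)(m + 7):
6(m + 7) - 5(m - 7) = -4(m - 7)(m + 7).
Expand and collect terms: -4m^2 - m + 119 = 0.
By the quadratic formula, m = (1 +/- sqrt(1905)) / -8, so m ~= -5.5808 or m ~= 5.3308.
Neither value makes a denominator zero (m != 7, m != -7), so both are valid.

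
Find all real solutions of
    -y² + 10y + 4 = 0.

y = -0.3852 or y = 10.3852

Discriminant: (10)² − 4·(-1)·4 = 116.
Quadratic formula: y = (-10 ± √116) / (-2).
So y = 5 - √(29) ≈ -0.3852 or y = 5 + √(29) ≈ 10.3852.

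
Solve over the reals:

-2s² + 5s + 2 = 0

s = -0.3508 or s = 2.8508

Discriminant: (5)² − 4·(-2)·2 = 41.
Quadratic formula: s = (-5 ± √41) / (-4).
So s = 5/4 - √(41)/4 ≈ -0.3508 or s = 5/4 + √(41)/4 ≈ 2.8508.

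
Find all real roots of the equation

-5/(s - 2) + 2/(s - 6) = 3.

s = 0.5139 or s = 6.4861

Multiply both sides by (s - 2)(s - 6):
-5(s - 6) + 2(s - 2) = 3(s - 2)(s - 6).
Expand and collect terms: 3s^2 - 21s + 10 = 0.
By the quadratic formula, s = (21 +/- sqrt(321)) / 6, so s ~= 6.4861 or s ~= 0.5139.
Neither value makes a denominator zero (s != 2, s != 6), so both are valid.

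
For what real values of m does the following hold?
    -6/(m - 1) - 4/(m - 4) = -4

Multiply both sides by (m - 1)(m - 4):
-6(m - 4) - 4(m - 1) = -4(m - 1)(m - 4).
Expand and collect terms: -4m² + 30m - 44 = 0.
Factor or apply the quadratic formula: m = 2 or m = 5.5.
Neither value makes a denominator zero (m ≠ 1, m ≠ 4), so both are valid.

m = 2 or m = 5.5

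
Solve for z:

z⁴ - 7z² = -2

Let u = z². The equation becomes u² - 7u + 2 = 0.
By the quadratic formula, u = √(41)/2 + 7/2 or u = 7/2 - √(41)/2.
z² = √(41)/2 + 7/2 gives z = ±√(√(41)/2 + 7/2) ≈ ±2.5887.
z² = 7/2 - √(41)/2 gives z = ±√(7/2 - √(41)/2) ≈ ±0.5463.

z = -2.5887 or z = -0.5463 or z = 0.5463 or z = 2.5887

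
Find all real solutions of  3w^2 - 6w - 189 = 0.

w = -7 or w = 9

Factor: 3(w + 7)(w - 9) = 0.
So w = -7 or w = 9.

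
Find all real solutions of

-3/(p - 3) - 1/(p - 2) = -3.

Multiply both sides by (p - 3)(p - 2):
-3(p - 2) - (p - 3) = -3(p - 3)(p - 2).
Expand and collect terms: -3p^2 + 19p - 27 = 0.
By the quadratic formula, p = (-19 +/- sqrt(37)) / -6, so p ~= 2.1529 or p ~= 4.1805.
Neither value makes a denominator zero (p != 3, p != 2), so both are valid.

p = 2.1529 or p = 4.1805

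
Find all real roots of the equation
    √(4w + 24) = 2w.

Square both sides: 4w + 24 = (2w)².
Expand and rearrange: 4w² - 4w - 24 = 0.
Solving gives w = 3 or w = -2.
Check each candidate in the original equation:
  w = 3: √(36) = 6, while 2w = 6 — valid.
  w = -2: √(16) = 4, while 2w = -4 — extraneous.

w = 3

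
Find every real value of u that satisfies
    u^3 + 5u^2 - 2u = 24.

Rearrange: u^3 + 5u^2 - 2u - 24 = 0.
Possible rational roots are divisors of -24. Testing u = -4 gives 0, so (u + 4) is a factor.
Divide: u^3 + 5u^2 - 2u - 24 = (u + 4)(u^2 + u - 6).
Factor the quadratic: u = 2 or u = -3.

u = -4 or u = -3 or u = 2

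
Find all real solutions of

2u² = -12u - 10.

u = -5 or u = -1

Bring every term to one side: 2u² + 12u + 10 = 0.
Factor: 2(u + 1)(u + 5) = 0.
So u = -1 or u = -5.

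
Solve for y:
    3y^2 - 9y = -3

y = 0.382 or y = 2.618

Rearrange to standard form: 3y^2 - 9y + 3 = 0.
Discriminant: (-9)^2 - 4*3*3 = 45.
Quadratic formula: y = (9 +/- sqrt(45)) / 6.
So y = sqrt(5)/2 + 3/2 ~= 2.618 or y = 3/2 - sqrt(5)/2 ~= 0.382.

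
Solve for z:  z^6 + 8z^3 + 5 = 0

z = -1.9413 or z = -0.8808

Let u = z^3. The equation becomes u^2 + 8u + 5 = 0.
By the quadratic formula, u = -4 + sqrt(11) or u = -4 - sqrt(11).
z^3 = -4 + sqrt(11) gives z = -(4 - sqrt(11))^(1/3) ~= -0.8808.
z^3 = -4 - sqrt(11) gives z = -(sqrt(11) + 4)^(1/3) ~= -1.9413.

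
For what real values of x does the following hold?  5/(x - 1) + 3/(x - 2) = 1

x = 1.5949 or x = 9.4051

Multiply both sides by (x - 1)(x - 2):
5(x - 2) + 3(x - 1) = (x - 1)(x - 2).
Expand and collect terms: x² - 11x + 15 = 0.
By the quadratic formula, x = (11 ± √61) / 2, so x ≈ 9.4051 or x ≈ 1.5949.
Neither value makes a denominator zero (x ≠ 1, x ≠ 2), so both are valid.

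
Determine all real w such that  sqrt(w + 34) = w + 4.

Square both sides: w + 34 = (w + 4)^2.
Expand and rearrange: w^2 + 7w - 18 = 0.
Solving gives w = 2 or w = -9.
Check each candidate in the original equation:
  w = 2: sqrt(36) = 6, while w + 4 = 6 — valid.
  w = -9: sqrt(25) = 5, while w + 4 = -5 — extraneous.

w = 2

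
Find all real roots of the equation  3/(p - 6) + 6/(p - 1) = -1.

p = -6.831 or p = 4.831

Multiply both sides by (p - 6)(p - 1):
3(p - 1) + 6(p - 6) = -(p - 6)(p - 1).
Expand and collect terms: -p^2 - 2p + 33 = 0.
By the quadratic formula, p = (2 +/- sqrt(136)) / -2, so p ~= -6.831 or p ~= 4.831.
Neither value makes a denominator zero (p != 6, p != 1), so both are valid.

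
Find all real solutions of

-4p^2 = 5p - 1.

p = -1.4254 or p = 0.1754

Rearrange to standard form: -4p^2 - 5p + 1 = 0.
Discriminant: (-5)^2 - 4*(-4)*1 = 41.
Quadratic formula: p = (5 +/- sqrt(41)) / (-8).
So p = -sqrt(41)/8 - 5/8 ~= -1.4254 or p = -5/8 + sqrt(41)/8 ~= 0.1754.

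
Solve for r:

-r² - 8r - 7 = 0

r = -7 or r = -1

Factor: -1(r + 7)(r + 1) = 0.
So r = -7 or r = -1.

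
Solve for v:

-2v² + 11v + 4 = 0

v = -0.3423 or v = 5.8423

Discriminant: (11)² − 4·(-2)·4 = 153.
Quadratic formula: v = (-11 ± √153) / (-4).
So v = 11/4 - 3·√(17)/4 ≈ -0.3423 or v = 11/4 + 3·√(17)/4 ≈ 5.8423.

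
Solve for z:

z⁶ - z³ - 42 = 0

z = -1.8171 or z = 1.9129

Let u = z³. The equation becomes u² - u - 42 = 0.
Factor: (u - 7)(u + 6) = 0, so u = 7 or u = -6.
z³ = 7 gives z = ∛(7) ≈ 1.9129.
z³ = -6 gives z = -∛(6) ≈ -1.8171.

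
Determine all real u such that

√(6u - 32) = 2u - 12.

u = 8

Square both sides: 6u - 32 = (2u - 12)².
Expand and rearrange: 4u² - 54u + 176 = 0.
Solving gives u = 8 or u = 5.5.
Check each candidate in the original equation:
  u = 8: √(16) = 4, while 2u - 12 = 4 — valid.
  u = 5.5: √(1) = 1, while 2u - 12 = -1 — extraneous.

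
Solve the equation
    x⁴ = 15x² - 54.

x = -3 or x = -2.4495 or x = 2.4495 or x = 3

Let u = x². The equation becomes u² - 15u + 54 = 0.
Factor: (u - 6)(u - 9) = 0, so u = 6 or u = 9.
x² = 6 gives x = ±√(6) ≈ ±2.4495.
x² = 9 gives x = ±3.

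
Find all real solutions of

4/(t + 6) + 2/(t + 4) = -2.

t = -8.5616 or t = -4.4384

Multiply both sides by (t + 6)(t + 4):
4(t + 4) + 2(t + 6) = -2(t + 6)(t + 4).
Expand and collect terms: -2t² - 26t - 76 = 0.
By the quadratic formula, t = (26 ± √68) / -4, so t ≈ -8.5616 or t ≈ -4.4384.
Neither value makes a denominator zero (t ≠ -6, t ≠ -4), so both are valid.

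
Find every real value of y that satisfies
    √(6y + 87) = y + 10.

Square both sides: 6y + 87 = (y + 10)².
Expand and rearrange: y² + 14y + 13 = 0.
Solving gives y = -1 or y = -13.
Check each candidate in the original equation:
  y = -1: √(81) = 9, while y + 10 = 9 — valid.
  y = -13: √(9) = 3, while y + 10 = -3 — extraneous.

y = -1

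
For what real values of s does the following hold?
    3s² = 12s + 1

s = -0.0817 or s = 4.0817

Rearrange to standard form: 3s² - 12s - 1 = 0.
Discriminant: (-12)² − 4·3·(-1) = 156.
Quadratic formula: s = (12 ± √156) / 6.
So s = 2 + √(39)/3 ≈ 4.0817 or s = 2 - √(39)/3 ≈ -0.0817.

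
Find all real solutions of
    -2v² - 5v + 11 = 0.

Discriminant: (-5)² − 4·(-2)·11 = 113.
Quadratic formula: v = (5 ± √113) / (-4).
So v = -√(113)/4 - 5/4 ≈ -3.9075 or v = -5/4 + √(113)/4 ≈ 1.4075.

v = -3.9075 or v = 1.4075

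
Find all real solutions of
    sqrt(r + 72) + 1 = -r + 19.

Isolate the radical: sqrt(r + 72) = -r + 18.
Square both sides: r + 72 = (-r + 18)^2.
Expand and rearrange: r^2 - 37r + 252 = 0.
Solving gives r = 28 or r = 9.
Check each candidate in the original equation:
  r = 28: sqrt(100) = 10, while -r + 18 = -10 — extraneous.
  r = 9: sqrt(81) = 9, while -r + 18 = 9 — valid.

r = 9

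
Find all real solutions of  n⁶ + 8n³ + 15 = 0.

n = -1.71 or n = -1.4422

Let u = n³. The equation becomes u² + 8u + 15 = 0.
Factor: (u + 5)(u + 3) = 0, so u = -5 or u = -3.
n³ = -5 gives n = -∛(5) ≈ -1.71.
n³ = -3 gives n = -∛(3) ≈ -1.4422.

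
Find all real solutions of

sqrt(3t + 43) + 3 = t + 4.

Isolate the radical: sqrt(3t + 43) = t + 1.
Square both sides: 3t + 43 = (t + 1)^2.
Expand and rearrange: t^2 - t - 42 = 0.
Solving gives t = 7 or t = -6.
Check each candidate in the original equation:
  t = 7: sqrt(64) = 8, while t + 1 = 8 — valid.
  t = -6: sqrt(25) = 5, while t + 1 = -5 — extraneous.

t = 7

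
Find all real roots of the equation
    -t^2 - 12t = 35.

Bring every term to one side: -t^2 - 12t - 35 = 0.
Factor: -1(t + 7)(t + 5) = 0.
So t = -7 or t = -5.

t = -7 or t = -5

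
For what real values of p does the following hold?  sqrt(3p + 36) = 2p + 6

p = 0

Square both sides: 3p + 36 = (2p + 6)^2.
Expand and rearrange: 4p^2 + 21p = 0.
Solving gives p = 0 or p = -5.25.
Check each candidate in the original equation:
  p = 0: sqrt(36) = 6, while 2p + 6 = 6 — valid.
  p = -5.25: sqrt(20.25) = 4.5, while 2p + 6 = -4.5 — extraneous.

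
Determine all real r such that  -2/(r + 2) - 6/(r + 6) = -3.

Multiply both sides by (r + 2)(r + 6):
-2(r + 6) - 6(r + 2) = -3(r + 2)(r + 6).
Expand and collect terms: -3r^2 - 16r - 12 = 0.
By the quadratic formula, r = (16 +/- sqrt(112)) / -6, so r ~= -4.4305 or r ~= -0.9028.
Neither value makes a denominator zero (r != -2, r != -6), so both are valid.

r = -4.4305 or r = -0.9028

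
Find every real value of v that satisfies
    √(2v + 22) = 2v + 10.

v = -3

Square both sides: 2v + 22 = (2v + 10)².
Expand and rearrange: 4v² + 38v + 78 = 0.
Solving gives v = -3 or v = -6.5.
Check each candidate in the original equation:
  v = -3: √(16) = 4, while 2v + 10 = 4 — valid.
  v = -6.5: √(9) = 3, while 2v + 10 = -3 — extraneous.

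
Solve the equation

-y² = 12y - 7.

Rearrange to standard form: -y² - 12y + 7 = 0.
Discriminant: (-12)² − 4·(-1)·7 = 172.
Quadratic formula: y = (12 ± √172) / (-2).
So y = -√(43) - 6 ≈ -12.5574 or y = -6 + √(43) ≈ 0.5574.

y = -12.5574 or y = 0.5574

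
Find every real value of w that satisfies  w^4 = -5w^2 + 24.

w = -1.7321 or w = 1.7321

Let u = w^2. The equation becomes u^2 + 5u - 24 = 0.
Factor: (u - 3)(u + 8) = 0, so u = 3 or u = -8.
w^2 = 3 gives w = +/-sqrt(3) ~= +/-1.7321.
w^2 = -8 < 0 has no real solution.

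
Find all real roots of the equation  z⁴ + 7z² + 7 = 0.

Let u = z². The equation becomes u² + 7u + 7 = 0.
By the quadratic formula, u = -7/2 + √(21)/2 or u = -7/2 - √(21)/2.
z² = -7/2 + √(21)/2 < 0 has no real solution.
z² = -7/2 - √(21)/2 < 0 has no real solution.

No real solutions.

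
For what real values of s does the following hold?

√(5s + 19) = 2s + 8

Square both sides: 5s + 19 = (2s + 8)².
Expand and rearrange: 4s² + 27s + 45 = 0.
Solving gives s = -3 or s = -3.75.
Check each candidate in the original equation:
  s = -3: √(4) = 2, while 2s + 8 = 2 — valid.
  s = -3.75: √(0.25) = 0.5, while 2s + 8 = 0.5 — valid.

s = -3.75 or s = -3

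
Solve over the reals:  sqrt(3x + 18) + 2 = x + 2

Isolate the radical: sqrt(3x + 18) = x.
Square both sides: 3x + 18 = (x)^2.
Expand and rearrange: x^2 - 3x - 18 = 0.
Solving gives x = 6 or x = -3.
Check each candidate in the original equation:
  x = 6: sqrt(36) = 6, while x = 6 — valid.
  x = -3: sqrt(9) = 3, while x = -3 — extraneous.

x = 6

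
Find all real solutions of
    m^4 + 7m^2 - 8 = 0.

Let u = m^2. The equation becomes u^2 + 7u - 8 = 0.
Factor: (u + 8)(u - 1) = 0, so u = -8 or u = 1.
m^2 = -8 < 0 has no real solution.
m^2 = 1 gives m = +/-1.

m = -1 or m = 1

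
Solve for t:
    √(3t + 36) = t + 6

Square both sides: 3t + 36 = (t + 6)².
Expand and rearrange: t² + 9t = 0.
Solving gives t = 0 or t = -9.
Check each candidate in the original equation:
  t = 0: √(36) = 6, while t + 6 = 6 — valid.
  t = -9: √(9) = 3, while t + 6 = -3 — extraneous.

t = 0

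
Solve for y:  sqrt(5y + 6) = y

y = 6

Square both sides: 5y + 6 = (y)^2.
Expand and rearrange: y^2 - 5y - 6 = 0.
Solving gives y = 6 or y = -1.
Check each candidate in the original equation:
  y = 6: sqrt(36) = 6, while y = 6 — valid.
  y = -1: sqrt(1) = 1, while y = -1 — extraneous.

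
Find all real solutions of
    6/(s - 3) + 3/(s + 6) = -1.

s = -11.1962 or s = -0.8038

Multiply both sides by (s - 3)(s + 6):
6(s + 6) + 3(s - 3) = -(s - 3)(s + 6).
Expand and collect terms: -s² - 12s - 9 = 0.
By the quadratic formula, s = (12 ± √108) / -2, so s ≈ -11.1962 or s ≈ -0.8038.
Neither value makes a denominator zero (s ≠ 3, s ≠ -6), so both are valid.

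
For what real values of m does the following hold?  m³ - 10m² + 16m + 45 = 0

m = -1.4051 or m = 5 or m = 6.4051

Possible rational roots are divisors of 45. Testing m = 5 gives 0, so (m - 5) is a factor.
Divide: m³ - 10m² + 16m + 45 = (m - 5)(m² - 5m - 9).
Apply the quadratic formula to m² - 5m - 9 = 0: m = (5 ± √61)/2, i.e. m ≈ 6.4051 or m ≈ -1.4051.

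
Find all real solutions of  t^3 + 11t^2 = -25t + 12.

t = -7.4051 or t = -4 or t = 0.4051

Rearrange: t^3 + 11t^2 + 25t - 12 = 0.
Possible rational roots are divisors of -12. Testing t = -4 gives 0, so (t + 4) is a factor.
Divide: t^3 + 11t^2 + 25t - 12 = (t + 4)(t^2 + 7t - 3).
Apply the quadratic formula to t^2 + 7t - 3 = 0: t = (-7 +/- sqrt(61))/2, i.e. t ~= 0.4051 or t ~= -7.4051.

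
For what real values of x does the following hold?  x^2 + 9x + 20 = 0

Factor: (x + 5)(x + 4) = 0.
So x = -5 or x = -4.

x = -5 or x = -4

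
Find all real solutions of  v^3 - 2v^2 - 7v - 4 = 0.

Possible rational roots are divisors of -4. Testing v = 4 gives 0, so (v - 4) is a factor.
Divide: v^3 - 2v^2 - 7v - 4 = (v - 4)(v^2 + 2v + 1).
The quadratic has the repeated root v = -1.

v = -1 or v = 4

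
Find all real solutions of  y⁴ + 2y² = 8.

Let u = y². The equation becomes u² + 2u - 8 = 0.
Factor: (u - 2)(u + 4) = 0, so u = 2 or u = -4.
y² = 2 gives y = ±√(2) ≈ ±1.4142.
y² = -4 < 0 has no real solution.

y = -1.4142 or y = 1.4142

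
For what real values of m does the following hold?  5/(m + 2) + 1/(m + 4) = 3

Multiply both sides by (m + 2)(m + 4):
5(m + 4) + (m + 2) = 3(m + 2)(m + 4).
Expand and collect terms: 3m² + 12m + 2 = 0.
By the quadratic formula, m = (-12 ± √120) / 6, so m ≈ -0.1743 or m ≈ -3.8257.
Neither value makes a denominator zero (m ≠ -2, m ≠ -4), so both are valid.

m = -3.8257 or m = -0.1743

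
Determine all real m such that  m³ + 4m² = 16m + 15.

m = -6.1926 or m = -0.8074 or m = 3

Rearrange: m³ + 4m² - 16m - 15 = 0.
Possible rational roots are divisors of -15. Testing m = 3 gives 0, so (m - 3) is a factor.
Divide: m³ + 4m² - 16m - 15 = (m - 3)(m² + 7m + 5).
Apply the quadratic formula to m² + 7m + 5 = 0: m = (-7 ± √29)/2, i.e. m ≈ -0.8074 or m ≈ -6.1926.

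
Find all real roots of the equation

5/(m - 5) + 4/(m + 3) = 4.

Multiply both sides by (m - 5)(m + 3):
5(m + 3) + 4(m - 5) = 4(m - 5)(m + 3).
Expand and collect terms: 4m² - 17m - 55 = 0.
By the quadratic formula, m = (17 ± √1169) / 8, so m ≈ 6.3988 or m ≈ -2.1488.
Neither value makes a denominator zero (m ≠ 5, m ≠ -3), so both are valid.

m = -2.1488 or m = 6.3988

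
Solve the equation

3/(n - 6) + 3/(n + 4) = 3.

Multiply both sides by (n - 6)(n + 4):
3(n + 4) + 3(n - 6) = 3(n - 6)(n + 4).
Expand and collect terms: 3n^2 - 12n - 66 = 0.
By the quadratic formula, n = (12 +/- sqrt(936)) / 6, so n ~= 7.099 or n ~= -3.099.
Neither value makes a denominator zero (n != 6, n != -4), so both are valid.

n = -3.099 or n = 7.099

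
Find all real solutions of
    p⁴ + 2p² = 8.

Let u = p². The equation becomes u² + 2u - 8 = 0.
Factor: (u - 2)(u + 4) = 0, so u = 2 or u = -4.
p² = 2 gives p = ±√(2) ≈ ±1.4142.
p² = -4 < 0 has no real solution.

p = -1.4142 or p = 1.4142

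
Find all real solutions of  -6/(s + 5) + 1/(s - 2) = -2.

s = -1.5 or s = 1

Multiply both sides by (s + 5)(s - 2):
-6(s - 2) + (s + 5) = -2(s + 5)(s - 2).
Expand and collect terms: -2s^2 - s + 3 = 0.
Factor or apply the quadratic formula: s = -1.5 or s = 1.
Neither value makes a denominator zero (s != -5, s != 2), so both are valid.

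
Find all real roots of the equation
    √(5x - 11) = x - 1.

Square both sides: 5x - 11 = (x - 1)².
Expand and rearrange: x² - 7x + 12 = 0.
Solving gives x = 4 or x = 3.
Check each candidate in the original equation:
  x = 4: √(9) = 3, while x - 1 = 3 — valid.
  x = 3: √(4) = 2, while x - 1 = 2 — valid.

x = 3 or x = 4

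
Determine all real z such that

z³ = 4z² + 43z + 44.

z = -4 or z = -1.1962 or z = 9.1962

Rearrange: z³ - 4z² - 43z - 44 = 0.
Possible rational roots are divisors of -44. Testing z = -4 gives 0, so (z + 4) is a factor.
Divide: z³ - 4z² - 43z - 44 = (z + 4)(z² - 8z - 11).
Apply the quadratic formula to z² - 8z - 11 = 0: z = (8 ± √108)/2, i.e. z ≈ 9.1962 or z ≈ -1.1962.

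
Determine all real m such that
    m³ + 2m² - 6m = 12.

Rearrange: m³ + 2m² - 6m - 12 = 0.
Possible rational roots are divisors of -12. Testing m = -2 gives 0, so (m + 2) is a factor.
Divide: m³ + 2m² - 6m - 12 = (m + 2)(m² - 6).
Apply the quadratic formula to m² - 6 = 0: m = (0 ± √24)/2, i.e. m ≈ 2.4495 or m ≈ -2.4495.

m = -2.4495 or m = -2 or m = 2.4495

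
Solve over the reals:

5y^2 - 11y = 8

y = -0.5763 or y = 2.7763

Rearrange to standard form: 5y^2 - 11y - 8 = 0.
Discriminant: (-11)^2 - 4*5*(-8) = 281.
Quadratic formula: y = (11 +/- sqrt(281)) / 10.
So y = 11/10 + sqrt(281)/10 ~= 2.7763 or y = 11/10 - sqrt(281)/10 ~= -0.5763.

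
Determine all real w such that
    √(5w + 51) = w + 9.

w = -3

Square both sides: 5w + 51 = (w + 9)².
Expand and rearrange: w² + 13w + 30 = 0.
Solving gives w = -3 or w = -10.
Check each candidate in the original equation:
  w = -3: √(36) = 6, while w + 9 = 6 — valid.
  w = -10: √(1) = 1, while w + 9 = -1 — extraneous.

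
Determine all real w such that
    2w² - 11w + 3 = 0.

Discriminant: (-11)² − 4·2·3 = 97.
Quadratic formula: w = (11 ± √97) / 4.
So w = √(97)/4 + 11/4 ≈ 5.2122 or w = 11/4 - √(97)/4 ≈ 0.2878.

w = 0.2878 or w = 5.2122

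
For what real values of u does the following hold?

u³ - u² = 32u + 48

u = -4 or u = -1.772 or u = 6.772

Rearrange: u³ - u² - 32u - 48 = 0.
Possible rational roots are divisors of -48. Testing u = -4 gives 0, so (u + 4) is a factor.
Divide: u³ - u² - 32u - 48 = (u + 4)(u² - 5u - 12).
Apply the quadratic formula to u² - 5u - 12 = 0: u = (5 ± √73)/2, i.e. u ≈ 6.772 or u ≈ -1.772.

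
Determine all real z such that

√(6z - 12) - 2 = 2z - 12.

z = 8

Isolate the radical: √(6z - 12) = 2z - 10.
Square both sides: 6z - 12 = (2z - 10)².
Expand and rearrange: 4z² - 46z + 112 = 0.
Solving gives z = 8 or z = 3.5.
Check each candidate in the original equation:
  z = 8: √(36) = 6, while 2z - 10 = 6 — valid.
  z = 3.5: √(9) = 3, while 2z - 10 = -3 — extraneous.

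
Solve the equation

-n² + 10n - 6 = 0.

n = 0.6411 or n = 9.3589

Discriminant: (10)² − 4·(-1)·(-6) = 76.
Quadratic formula: n = (-10 ± √76) / (-2).
So n = 5 - √(19) ≈ 0.6411 or n = √(19) + 5 ≈ 9.3589.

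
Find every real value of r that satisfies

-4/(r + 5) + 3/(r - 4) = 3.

r = -6.2144 or r = 4.8811

Multiply both sides by (r + 5)(r - 4):
-4(r - 4) + 3(r + 5) = 3(r + 5)(r - 4).
Expand and collect terms: 3r² + 4r - 91 = 0.
By the quadratic formula, r = (-4 ± √1108) / 6, so r ≈ 4.8811 or r ≈ -6.2144.
Neither value makes a denominator zero (r ≠ -5, r ≠ 4), so both are valid.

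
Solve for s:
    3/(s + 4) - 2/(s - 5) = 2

s = -2.2604 or s = 3.7604

Multiply both sides by (s + 4)(s - 5):
3(s - 5) - 2(s + 4) = 2(s + 4)(s - 5).
Expand and collect terms: 2s² - 3s - 17 = 0.
By the quadratic formula, s = (3 ± √145) / 4, so s ≈ 3.7604 or s ≈ -2.2604.
Neither value makes a denominator zero (s ≠ -4, s ≠ 5), so both are valid.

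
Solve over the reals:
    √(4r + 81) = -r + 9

Square both sides: 4r + 81 = (-r + 9)².
Expand and rearrange: r² - 22r = 0.
Solving gives r = 22 or r = 0.
Check each candidate in the original equation:
  r = 22: √(169) = 13, while -r + 9 = -13 — extraneous.
  r = 0: √(81) = 9, while -r + 9 = 9 — valid.

r = 0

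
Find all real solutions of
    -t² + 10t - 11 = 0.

t = 1.2583 or t = 8.7417

Discriminant: (10)² − 4·(-1)·(-11) = 56.
Quadratic formula: t = (-10 ± √56) / (-2).
So t = 5 - √(14) ≈ 1.2583 or t = √(14) + 5 ≈ 8.7417.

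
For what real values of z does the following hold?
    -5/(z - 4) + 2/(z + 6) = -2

Multiply both sides by (z - 4)(z + 6):
-5(z + 6) + 2(z - 4) = -2(z - 4)(z + 6).
Expand and collect terms: -2z² - z + 86 = 0.
By the quadratic formula, z = (1 ± √689) / -4, so z ≈ -6.8122 or z ≈ 6.3122.
Neither value makes a denominator zero (z ≠ 4, z ≠ -6), so both are valid.

z = -6.8122 or z = 6.3122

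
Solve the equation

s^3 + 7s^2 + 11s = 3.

Rearrange: s^3 + 7s^2 + 11s - 3 = 0.
Possible rational roots are divisors of -3. Testing s = -3 gives 0, so (s + 3) is a factor.
Divide: s^3 + 7s^2 + 11s - 3 = (s + 3)(s^2 + 4s - 1).
Apply the quadratic formula to s^2 + 4s - 1 = 0: s = (-4 +/- sqrt(20))/2, i.e. s ~= 0.2361 or s ~= -4.2361.

s = -4.2361 or s = -3 or s = 0.2361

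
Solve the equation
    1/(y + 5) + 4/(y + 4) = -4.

Multiply both sides by (y + 5)(y + 4):
(y + 4) + 4(y + 5) = -4(y + 5)(y + 4).
Expand and collect terms: -4y² - 41y - 104 = 0.
By the quadratic formula, y = (41 ± √17) / -8, so y ≈ -5.6404 or y ≈ -4.6096.
Neither value makes a denominator zero (y ≠ -5, y ≠ -4), so both are valid.

y = -5.6404 or y = -4.6096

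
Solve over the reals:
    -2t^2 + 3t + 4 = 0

Discriminant: (3)^2 - 4*(-2)*4 = 41.
Quadratic formula: t = (-3 +/- sqrt(41)) / (-4).
So t = 3/4 - sqrt(41)/4 ~= -0.8508 or t = 3/4 + sqrt(41)/4 ~= 2.3508.

t = -0.8508 or t = 2.3508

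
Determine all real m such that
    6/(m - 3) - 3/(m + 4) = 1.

m = -5.7823 or m = 7.7823

Multiply both sides by (m - 3)(m + 4):
6(m + 4) - 3(m - 3) = (m - 3)(m + 4).
Expand and collect terms: m² - 2m - 45 = 0.
By the quadratic formula, m = (2 ± √184) / 2, so m ≈ 7.7823 or m ≈ -5.7823.
Neither value makes a denominator zero (m ≠ 3, m ≠ -4), so both are valid.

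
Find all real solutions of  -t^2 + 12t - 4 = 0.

t = 0.3431 or t = 11.6569

Discriminant: (12)^2 - 4*(-1)*(-4) = 128.
Quadratic formula: t = (-12 +/- sqrt(128)) / (-2).
So t = 6 - 4*sqrt(2) ~= 0.3431 or t = 4*sqrt(2) + 6 ~= 11.6569.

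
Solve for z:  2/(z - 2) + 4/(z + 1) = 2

Multiply both sides by (z - 2)(z + 1):
2(z + 1) + 4(z - 2) = 2(z - 2)(z + 1).
Expand and collect terms: 2z² - 8z + 2 = 0.
By the quadratic formula, z = (8 ± √48) / 4, so z ≈ 3.7321 or z ≈ 0.2679.
Neither value makes a denominator zero (z ≠ 2, z ≠ -1), so both are valid.

z = 0.2679 or z = 3.7321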